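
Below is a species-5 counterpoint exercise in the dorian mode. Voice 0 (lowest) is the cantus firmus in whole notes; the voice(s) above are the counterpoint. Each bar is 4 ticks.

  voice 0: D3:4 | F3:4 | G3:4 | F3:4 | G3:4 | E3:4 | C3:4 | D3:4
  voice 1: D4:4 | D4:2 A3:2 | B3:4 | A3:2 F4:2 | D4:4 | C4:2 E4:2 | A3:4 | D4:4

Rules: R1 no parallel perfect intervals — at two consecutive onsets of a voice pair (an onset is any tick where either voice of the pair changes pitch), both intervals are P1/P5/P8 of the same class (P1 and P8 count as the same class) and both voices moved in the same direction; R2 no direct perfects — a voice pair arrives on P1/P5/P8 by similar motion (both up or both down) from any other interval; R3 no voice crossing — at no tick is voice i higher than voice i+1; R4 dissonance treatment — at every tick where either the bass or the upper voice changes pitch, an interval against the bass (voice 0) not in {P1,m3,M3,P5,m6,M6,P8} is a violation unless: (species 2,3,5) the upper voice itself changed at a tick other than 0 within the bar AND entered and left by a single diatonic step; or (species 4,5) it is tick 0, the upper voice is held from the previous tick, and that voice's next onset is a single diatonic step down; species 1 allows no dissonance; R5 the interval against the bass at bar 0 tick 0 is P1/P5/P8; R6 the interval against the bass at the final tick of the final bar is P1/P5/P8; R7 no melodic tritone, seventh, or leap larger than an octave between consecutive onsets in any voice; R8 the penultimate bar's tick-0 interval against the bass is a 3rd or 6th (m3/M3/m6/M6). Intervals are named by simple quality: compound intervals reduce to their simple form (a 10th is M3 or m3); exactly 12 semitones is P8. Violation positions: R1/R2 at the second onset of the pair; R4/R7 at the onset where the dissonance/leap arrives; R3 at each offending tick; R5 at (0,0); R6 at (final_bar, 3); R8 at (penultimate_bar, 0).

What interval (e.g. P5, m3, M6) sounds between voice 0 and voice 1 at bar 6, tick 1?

M6

voice 0=C3 voice 1=A3 -> M6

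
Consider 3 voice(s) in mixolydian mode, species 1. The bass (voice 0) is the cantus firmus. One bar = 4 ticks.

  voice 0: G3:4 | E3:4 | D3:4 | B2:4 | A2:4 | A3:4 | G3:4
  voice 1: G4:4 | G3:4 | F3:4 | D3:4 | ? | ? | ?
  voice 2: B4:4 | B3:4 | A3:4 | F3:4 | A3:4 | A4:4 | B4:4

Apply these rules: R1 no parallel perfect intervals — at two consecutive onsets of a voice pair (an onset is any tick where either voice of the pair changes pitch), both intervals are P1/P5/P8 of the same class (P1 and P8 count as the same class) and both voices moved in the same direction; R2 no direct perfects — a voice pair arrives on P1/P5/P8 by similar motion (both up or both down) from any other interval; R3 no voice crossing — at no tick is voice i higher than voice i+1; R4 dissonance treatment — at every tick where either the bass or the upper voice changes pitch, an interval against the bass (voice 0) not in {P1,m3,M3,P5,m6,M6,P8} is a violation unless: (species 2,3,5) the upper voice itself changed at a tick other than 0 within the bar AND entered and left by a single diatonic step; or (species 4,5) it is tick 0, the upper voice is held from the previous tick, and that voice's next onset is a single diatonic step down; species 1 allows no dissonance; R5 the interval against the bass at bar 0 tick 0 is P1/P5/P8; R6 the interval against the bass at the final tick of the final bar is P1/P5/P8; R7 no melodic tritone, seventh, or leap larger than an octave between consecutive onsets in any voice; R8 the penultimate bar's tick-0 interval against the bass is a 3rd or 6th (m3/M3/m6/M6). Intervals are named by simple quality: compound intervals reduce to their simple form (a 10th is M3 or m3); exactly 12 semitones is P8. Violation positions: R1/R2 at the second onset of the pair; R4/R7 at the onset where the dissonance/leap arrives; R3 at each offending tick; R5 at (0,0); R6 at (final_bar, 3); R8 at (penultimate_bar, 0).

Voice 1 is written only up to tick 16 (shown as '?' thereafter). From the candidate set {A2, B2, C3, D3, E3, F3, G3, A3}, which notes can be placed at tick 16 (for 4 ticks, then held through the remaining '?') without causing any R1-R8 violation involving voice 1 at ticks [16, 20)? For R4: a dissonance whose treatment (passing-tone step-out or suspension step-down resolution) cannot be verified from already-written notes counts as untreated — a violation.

A2: violates R2
B2: violates R4
C3: legal
D3: violates R4
E3: legal
F3: legal
G3: violates R4
A3: violates R2

{C3, E3, F3}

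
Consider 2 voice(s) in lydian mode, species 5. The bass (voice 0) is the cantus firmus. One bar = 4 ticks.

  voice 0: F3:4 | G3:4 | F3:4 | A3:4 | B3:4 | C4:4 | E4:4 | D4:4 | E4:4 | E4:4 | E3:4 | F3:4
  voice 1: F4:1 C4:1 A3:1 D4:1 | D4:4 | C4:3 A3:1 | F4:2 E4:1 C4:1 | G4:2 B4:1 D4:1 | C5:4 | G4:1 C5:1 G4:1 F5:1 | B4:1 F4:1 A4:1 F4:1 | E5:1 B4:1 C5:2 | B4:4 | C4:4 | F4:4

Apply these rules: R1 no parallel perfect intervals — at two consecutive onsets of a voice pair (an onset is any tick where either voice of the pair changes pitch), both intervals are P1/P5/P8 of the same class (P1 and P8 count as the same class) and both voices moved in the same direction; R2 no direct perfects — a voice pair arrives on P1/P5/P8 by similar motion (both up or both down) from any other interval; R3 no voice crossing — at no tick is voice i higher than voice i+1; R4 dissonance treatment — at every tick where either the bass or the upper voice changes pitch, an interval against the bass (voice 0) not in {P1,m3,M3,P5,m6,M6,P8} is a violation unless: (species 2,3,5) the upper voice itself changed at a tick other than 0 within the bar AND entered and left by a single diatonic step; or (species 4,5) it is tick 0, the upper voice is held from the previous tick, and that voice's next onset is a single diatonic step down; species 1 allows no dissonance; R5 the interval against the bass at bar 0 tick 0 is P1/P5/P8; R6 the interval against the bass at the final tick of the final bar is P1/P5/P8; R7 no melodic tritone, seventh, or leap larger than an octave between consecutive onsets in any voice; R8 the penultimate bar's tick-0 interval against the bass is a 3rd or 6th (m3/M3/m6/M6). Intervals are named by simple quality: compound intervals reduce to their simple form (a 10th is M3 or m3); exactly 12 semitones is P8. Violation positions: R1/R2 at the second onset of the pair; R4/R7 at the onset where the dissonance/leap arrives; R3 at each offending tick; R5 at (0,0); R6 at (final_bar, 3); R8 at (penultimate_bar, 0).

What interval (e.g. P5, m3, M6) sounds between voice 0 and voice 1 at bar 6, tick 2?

m3

voice 0=E4 voice 1=G4 -> m3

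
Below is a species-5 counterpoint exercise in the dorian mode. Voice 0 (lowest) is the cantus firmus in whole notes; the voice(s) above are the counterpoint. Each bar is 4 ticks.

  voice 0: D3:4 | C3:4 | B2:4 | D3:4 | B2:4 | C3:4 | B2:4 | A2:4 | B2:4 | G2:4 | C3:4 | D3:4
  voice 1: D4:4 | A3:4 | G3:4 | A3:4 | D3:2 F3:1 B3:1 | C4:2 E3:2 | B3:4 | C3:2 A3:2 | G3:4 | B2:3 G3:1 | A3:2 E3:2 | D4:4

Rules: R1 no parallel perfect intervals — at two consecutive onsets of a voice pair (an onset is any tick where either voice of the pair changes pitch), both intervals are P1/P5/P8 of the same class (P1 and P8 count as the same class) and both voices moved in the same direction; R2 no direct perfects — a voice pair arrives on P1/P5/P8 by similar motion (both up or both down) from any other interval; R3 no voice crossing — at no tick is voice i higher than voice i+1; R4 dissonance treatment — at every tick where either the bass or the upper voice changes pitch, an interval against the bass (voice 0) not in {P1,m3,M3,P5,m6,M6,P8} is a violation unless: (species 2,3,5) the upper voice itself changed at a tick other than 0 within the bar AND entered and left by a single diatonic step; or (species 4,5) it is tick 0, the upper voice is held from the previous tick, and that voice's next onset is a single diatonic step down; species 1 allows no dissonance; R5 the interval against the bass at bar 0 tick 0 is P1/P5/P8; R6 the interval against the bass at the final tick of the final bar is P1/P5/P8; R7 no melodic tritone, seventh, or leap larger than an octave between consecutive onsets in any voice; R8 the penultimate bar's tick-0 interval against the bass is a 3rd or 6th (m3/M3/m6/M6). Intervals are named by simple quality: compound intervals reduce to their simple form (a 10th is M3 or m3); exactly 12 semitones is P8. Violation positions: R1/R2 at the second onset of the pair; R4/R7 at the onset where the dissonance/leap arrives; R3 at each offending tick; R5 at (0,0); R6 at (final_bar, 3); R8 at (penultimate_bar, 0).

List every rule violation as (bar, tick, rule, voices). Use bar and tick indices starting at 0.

(3, 0, R2, (0, 1))
(4, 2, R4, (0, 1))
(4, 3, R7, (1,))
(5, 0, R1, (0, 1))
(7, 0, R7, (1,))
(11, 0, R2, (0, 1))
(11, 0, R7, (1,))

bar 0: v0=D3 v1=D4 downbeat P8
bar 1: v0=C3 v1=A3 downbeat M6
bar 2: v0=B2 v1=G3 downbeat m6
bar 3: v0=D3 v1=A3 downbeat P5
bar 4: v0=B2 v1=D3 downbeat m3
bar 5: v0=C3 v1=C4 downbeat P8
bar 6: v0=B2 v1=B3 downbeat P8
bar 7: v0=A2 v1=C3 downbeat m3
bar 8: v0=B2 v1=G3 downbeat m6
bar 9: v0=G2 v1=B2 downbeat M3
bar 10: v0=C3 v1=A3 downbeat M6
bar 11: v0=D3 v1=D4 downbeat P8
  -> R2 @ bar 3 tick 0 v(0, 1): B2/G3 m6 -> D3/A3 P5 similar
  -> R4 @ bar 4 tick 2 v(0, 1): B2/F3 TT untreated
  -> R7 @ bar 4 tick 3 v(1,): F3->B3 leap 6st
  -> R1 @ bar 5 tick 0 v(0, 1): B2/B3 P8 -> C3/C4 P8 similar
  -> R7 @ bar 7 tick 0 v(1,): B3->C3 leap 11st
  -> R2 @ bar 11 tick 0 v(0, 1): C3/E3 M3 -> D3/D4 P8 similar
  -> R7 @ bar 11 tick 0 v(1,): E3->D4 leap 10st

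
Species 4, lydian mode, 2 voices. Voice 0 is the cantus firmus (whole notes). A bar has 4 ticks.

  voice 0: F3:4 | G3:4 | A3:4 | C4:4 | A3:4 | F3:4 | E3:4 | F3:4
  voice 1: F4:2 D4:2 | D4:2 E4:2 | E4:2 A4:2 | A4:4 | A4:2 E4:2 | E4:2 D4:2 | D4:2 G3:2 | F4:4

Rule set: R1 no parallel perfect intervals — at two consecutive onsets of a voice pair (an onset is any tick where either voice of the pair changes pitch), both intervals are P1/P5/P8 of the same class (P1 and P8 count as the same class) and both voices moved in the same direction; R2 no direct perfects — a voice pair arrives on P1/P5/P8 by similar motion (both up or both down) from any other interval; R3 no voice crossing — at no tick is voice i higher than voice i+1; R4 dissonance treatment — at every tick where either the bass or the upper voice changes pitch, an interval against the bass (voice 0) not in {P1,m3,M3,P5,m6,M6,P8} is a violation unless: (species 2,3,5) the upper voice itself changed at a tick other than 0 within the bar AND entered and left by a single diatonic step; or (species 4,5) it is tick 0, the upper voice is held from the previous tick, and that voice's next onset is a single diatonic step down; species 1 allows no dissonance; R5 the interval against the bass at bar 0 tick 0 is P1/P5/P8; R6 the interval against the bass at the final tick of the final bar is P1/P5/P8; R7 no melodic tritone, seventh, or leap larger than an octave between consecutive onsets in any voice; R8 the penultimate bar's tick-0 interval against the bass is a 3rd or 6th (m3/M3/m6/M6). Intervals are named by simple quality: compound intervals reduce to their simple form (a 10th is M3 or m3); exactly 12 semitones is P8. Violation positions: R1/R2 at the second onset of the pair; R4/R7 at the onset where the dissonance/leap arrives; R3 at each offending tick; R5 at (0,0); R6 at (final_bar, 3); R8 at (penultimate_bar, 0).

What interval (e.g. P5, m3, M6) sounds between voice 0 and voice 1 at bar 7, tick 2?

P8

voice 0=F3 voice 1=F4 -> P8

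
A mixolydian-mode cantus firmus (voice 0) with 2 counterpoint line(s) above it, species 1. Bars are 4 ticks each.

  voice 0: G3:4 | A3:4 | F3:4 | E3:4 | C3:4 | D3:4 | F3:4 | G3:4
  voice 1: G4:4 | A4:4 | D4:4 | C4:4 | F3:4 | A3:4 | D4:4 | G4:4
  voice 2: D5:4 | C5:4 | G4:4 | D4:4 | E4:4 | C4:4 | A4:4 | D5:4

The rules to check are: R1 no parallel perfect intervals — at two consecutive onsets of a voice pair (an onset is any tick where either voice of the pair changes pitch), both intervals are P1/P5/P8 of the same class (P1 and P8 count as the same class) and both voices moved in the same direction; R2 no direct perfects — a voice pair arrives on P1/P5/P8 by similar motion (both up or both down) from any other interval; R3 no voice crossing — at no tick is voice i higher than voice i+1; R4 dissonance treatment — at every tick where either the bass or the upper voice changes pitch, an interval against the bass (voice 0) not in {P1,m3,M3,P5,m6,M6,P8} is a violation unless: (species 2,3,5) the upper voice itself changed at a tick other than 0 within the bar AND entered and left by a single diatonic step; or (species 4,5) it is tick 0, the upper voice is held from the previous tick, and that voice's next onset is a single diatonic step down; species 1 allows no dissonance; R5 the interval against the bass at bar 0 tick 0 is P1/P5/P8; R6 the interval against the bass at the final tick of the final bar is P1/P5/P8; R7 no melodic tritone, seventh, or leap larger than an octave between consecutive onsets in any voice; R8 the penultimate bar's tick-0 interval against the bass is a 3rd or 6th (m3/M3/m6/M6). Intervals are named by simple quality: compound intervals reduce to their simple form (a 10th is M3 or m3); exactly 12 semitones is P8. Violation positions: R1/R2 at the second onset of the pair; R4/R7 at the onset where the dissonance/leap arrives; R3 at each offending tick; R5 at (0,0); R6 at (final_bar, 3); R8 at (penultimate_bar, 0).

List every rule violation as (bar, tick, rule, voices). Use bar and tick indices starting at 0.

bar 0: v0=G3 v1=G4 v2=D5 downbeat P5
bar 1: v0=A3 v1=A4 v2=C5 downbeat m3
bar 2: v0=F3 v1=D4 v2=G4 downbeat M2
bar 3: v0=E3 v1=C4 v2=D4 downbeat m7
bar 4: v0=C3 v1=F3 v2=E4 downbeat M3
bar 5: v0=D3 v1=A3 v2=C4 downbeat m7
bar 6: v0=F3 v1=D4 v2=A4 downbeat M3
bar 7: v0=G3 v1=G4 v2=D5 downbeat P5
  -> R1 @ bar 1 tick 0 v(0, 1): G3/G4 P8 -> A3/A4 P8 similar
  -> R4 @ bar 2 tick 0 v(0, 2): F3/G4 M2 untreated
  -> R4 @ bar 3 tick 0 v(0, 2): E3/D4 m7 untreated
  -> R4 @ bar 4 tick 0 v(0, 1): C3/F3 P4 untreated
  -> R2 @ bar 5 tick 0 v(0, 1): C3/F3 P4 -> D3/A3 P5 similar
  -> R4 @ bar 5 tick 0 v(0, 2): D3/C4 m7 untreated
  -> R2 @ bar 6 tick 0 v(1, 2): A3/C4 m3 -> D4/A4 P5 similar
  -> R1 @ bar 7 tick 0 v(1, 2): D4/A4 P5 -> G4/D5 P5 similar
  -> R2 @ bar 7 tick 0 v(0, 1): F3/D4 M6 -> G3/G4 P8 similar
  -> R2 @ bar 7 tick 0 v(0, 2): F3/A4 M3 -> G3/D5 P5 similar

(1, 0, R1, (0, 1))
(2, 0, R4, (0, 2))
(3, 0, R4, (0, 2))
(4, 0, R4, (0, 1))
(5, 0, R2, (0, 1))
(5, 0, R4, (0, 2))
(6, 0, R2, (1, 2))
(7, 0, R1, (1, 2))
(7, 0, R2, (0, 1))
(7, 0, R2, (0, 2))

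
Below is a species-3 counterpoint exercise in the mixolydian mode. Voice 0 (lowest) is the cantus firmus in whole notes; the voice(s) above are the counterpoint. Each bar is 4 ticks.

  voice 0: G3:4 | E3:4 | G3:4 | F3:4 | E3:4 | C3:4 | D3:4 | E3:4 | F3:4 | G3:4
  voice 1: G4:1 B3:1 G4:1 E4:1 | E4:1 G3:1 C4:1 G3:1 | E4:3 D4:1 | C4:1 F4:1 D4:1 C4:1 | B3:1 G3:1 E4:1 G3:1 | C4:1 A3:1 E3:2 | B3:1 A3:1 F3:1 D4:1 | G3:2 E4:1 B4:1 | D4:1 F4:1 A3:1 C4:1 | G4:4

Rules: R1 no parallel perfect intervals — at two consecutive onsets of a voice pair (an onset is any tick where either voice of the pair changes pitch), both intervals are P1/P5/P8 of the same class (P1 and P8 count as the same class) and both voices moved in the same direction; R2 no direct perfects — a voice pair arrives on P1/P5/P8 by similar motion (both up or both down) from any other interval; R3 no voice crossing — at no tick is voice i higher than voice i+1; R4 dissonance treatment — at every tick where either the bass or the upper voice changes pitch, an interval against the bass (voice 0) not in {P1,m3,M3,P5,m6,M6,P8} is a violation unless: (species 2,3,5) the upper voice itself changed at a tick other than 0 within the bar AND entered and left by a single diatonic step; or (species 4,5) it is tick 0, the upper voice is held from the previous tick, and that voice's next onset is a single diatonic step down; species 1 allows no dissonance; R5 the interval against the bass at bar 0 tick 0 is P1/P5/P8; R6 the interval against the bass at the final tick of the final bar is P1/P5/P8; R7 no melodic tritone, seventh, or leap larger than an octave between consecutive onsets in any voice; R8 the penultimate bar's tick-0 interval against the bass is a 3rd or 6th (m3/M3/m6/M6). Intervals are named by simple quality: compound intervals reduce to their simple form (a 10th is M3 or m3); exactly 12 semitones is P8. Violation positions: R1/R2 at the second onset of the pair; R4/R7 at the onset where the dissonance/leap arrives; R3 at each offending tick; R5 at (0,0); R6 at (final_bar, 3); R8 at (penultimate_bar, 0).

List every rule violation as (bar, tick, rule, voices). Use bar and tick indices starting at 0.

(3, 0, R1, (0, 1))
(4, 0, R1, (0, 1))
(9, 0, R2, (0, 1))

bar 0: v0=G3 v1=G4 downbeat P8
bar 1: v0=E3 v1=E4 downbeat P8
bar 2: v0=G3 v1=E4 downbeat M6
bar 3: v0=F3 v1=C4 downbeat P5
bar 4: v0=E3 v1=B3 downbeat P5
bar 5: v0=C3 v1=C4 downbeat P8
bar 6: v0=D3 v1=B3 downbeat M6
bar 7: v0=E3 v1=G3 downbeat m3
bar 8: v0=F3 v1=D4 downbeat M6
bar 9: v0=G3 v1=G4 downbeat P8
  -> R1 @ bar 3 tick 0 v(0, 1): G3/D4 P5 -> F3/C4 P5 similar
  -> R1 @ bar 4 tick 0 v(0, 1): F3/C4 P5 -> E3/B3 P5 similar
  -> R2 @ bar 9 tick 0 v(0, 1): F3/C4 P5 -> G3/G4 P8 similar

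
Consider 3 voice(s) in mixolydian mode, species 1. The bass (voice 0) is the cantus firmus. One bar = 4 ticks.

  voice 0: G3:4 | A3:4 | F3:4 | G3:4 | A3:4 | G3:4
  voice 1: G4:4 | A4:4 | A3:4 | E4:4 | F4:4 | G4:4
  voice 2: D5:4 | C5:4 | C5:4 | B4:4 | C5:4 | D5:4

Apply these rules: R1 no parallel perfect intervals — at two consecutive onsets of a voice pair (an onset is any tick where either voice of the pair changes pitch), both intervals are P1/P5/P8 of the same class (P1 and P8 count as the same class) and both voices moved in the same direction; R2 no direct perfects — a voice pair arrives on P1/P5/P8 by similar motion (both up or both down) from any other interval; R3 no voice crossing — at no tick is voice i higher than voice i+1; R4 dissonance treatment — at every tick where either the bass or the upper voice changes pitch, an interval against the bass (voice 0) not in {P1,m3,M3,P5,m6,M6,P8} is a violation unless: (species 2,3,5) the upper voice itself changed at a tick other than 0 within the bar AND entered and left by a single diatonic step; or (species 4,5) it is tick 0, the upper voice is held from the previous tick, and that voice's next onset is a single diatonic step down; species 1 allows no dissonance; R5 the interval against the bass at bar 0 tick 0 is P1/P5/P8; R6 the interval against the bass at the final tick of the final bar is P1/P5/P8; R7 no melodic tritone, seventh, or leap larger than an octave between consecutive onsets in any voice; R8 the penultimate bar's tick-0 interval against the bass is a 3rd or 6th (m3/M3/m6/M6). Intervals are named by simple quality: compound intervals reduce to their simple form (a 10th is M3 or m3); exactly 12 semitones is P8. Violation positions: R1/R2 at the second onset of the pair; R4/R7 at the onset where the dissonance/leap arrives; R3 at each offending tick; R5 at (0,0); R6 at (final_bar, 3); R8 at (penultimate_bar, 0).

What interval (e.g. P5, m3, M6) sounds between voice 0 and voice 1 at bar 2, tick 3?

voice 0=F3 voice 1=A3 -> M3

M3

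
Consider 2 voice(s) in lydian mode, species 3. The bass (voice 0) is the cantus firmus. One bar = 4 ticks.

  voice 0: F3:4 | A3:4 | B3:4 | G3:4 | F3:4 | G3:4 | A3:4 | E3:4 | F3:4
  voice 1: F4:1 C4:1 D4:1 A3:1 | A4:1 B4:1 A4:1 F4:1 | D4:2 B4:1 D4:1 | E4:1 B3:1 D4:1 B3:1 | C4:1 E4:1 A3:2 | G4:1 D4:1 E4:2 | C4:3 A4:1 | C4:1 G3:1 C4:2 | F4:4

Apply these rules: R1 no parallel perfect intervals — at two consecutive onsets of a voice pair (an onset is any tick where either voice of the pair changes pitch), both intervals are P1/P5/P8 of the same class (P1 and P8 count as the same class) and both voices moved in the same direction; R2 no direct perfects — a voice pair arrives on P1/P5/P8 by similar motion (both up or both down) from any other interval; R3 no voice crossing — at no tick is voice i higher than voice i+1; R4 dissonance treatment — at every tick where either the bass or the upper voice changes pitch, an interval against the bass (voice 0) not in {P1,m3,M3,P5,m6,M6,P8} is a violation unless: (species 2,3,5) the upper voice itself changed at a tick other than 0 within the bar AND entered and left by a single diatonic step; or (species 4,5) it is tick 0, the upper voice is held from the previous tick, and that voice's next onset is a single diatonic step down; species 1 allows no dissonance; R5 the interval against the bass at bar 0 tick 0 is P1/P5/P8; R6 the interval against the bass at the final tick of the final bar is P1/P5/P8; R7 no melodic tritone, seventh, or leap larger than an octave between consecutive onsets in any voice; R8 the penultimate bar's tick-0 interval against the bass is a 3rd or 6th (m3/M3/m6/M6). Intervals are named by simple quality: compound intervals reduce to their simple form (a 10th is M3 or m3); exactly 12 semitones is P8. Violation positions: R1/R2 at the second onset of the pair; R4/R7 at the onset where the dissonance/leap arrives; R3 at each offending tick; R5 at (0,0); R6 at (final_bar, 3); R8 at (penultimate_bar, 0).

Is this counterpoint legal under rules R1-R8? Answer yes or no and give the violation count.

No (5 violations)

bar 0: v0=F3 v1=F4 (P8)
bar 1: v0=A3 v1=A4 (P8)
bar 2: v0=B3 v1=D4 (m3)
bar 3: v0=G3 v1=E4 (M6)
bar 4: v0=F3 v1=C4 (P5)
bar 5: v0=G3 v1=G4 (P8)
bar 6: v0=A3 v1=C4 (m3)
bar 7: v0=E3 v1=C4 (m6)
bar 8: v0=F3 v1=F4 (P8)
  R2 @ bar1.0: F3/A3 M3 -> A3/A4 P8 similar
  R4 @ bar4.1: F3/E4 M7 untreated
  R2 @ bar5.0: F3/A3 M3 -> G3/G4 P8 similar
  R7 @ bar5.0: A3->G4 leap 10st
  R2 @ bar8.0: E3/C4 m6 -> F3/F4 P8 similar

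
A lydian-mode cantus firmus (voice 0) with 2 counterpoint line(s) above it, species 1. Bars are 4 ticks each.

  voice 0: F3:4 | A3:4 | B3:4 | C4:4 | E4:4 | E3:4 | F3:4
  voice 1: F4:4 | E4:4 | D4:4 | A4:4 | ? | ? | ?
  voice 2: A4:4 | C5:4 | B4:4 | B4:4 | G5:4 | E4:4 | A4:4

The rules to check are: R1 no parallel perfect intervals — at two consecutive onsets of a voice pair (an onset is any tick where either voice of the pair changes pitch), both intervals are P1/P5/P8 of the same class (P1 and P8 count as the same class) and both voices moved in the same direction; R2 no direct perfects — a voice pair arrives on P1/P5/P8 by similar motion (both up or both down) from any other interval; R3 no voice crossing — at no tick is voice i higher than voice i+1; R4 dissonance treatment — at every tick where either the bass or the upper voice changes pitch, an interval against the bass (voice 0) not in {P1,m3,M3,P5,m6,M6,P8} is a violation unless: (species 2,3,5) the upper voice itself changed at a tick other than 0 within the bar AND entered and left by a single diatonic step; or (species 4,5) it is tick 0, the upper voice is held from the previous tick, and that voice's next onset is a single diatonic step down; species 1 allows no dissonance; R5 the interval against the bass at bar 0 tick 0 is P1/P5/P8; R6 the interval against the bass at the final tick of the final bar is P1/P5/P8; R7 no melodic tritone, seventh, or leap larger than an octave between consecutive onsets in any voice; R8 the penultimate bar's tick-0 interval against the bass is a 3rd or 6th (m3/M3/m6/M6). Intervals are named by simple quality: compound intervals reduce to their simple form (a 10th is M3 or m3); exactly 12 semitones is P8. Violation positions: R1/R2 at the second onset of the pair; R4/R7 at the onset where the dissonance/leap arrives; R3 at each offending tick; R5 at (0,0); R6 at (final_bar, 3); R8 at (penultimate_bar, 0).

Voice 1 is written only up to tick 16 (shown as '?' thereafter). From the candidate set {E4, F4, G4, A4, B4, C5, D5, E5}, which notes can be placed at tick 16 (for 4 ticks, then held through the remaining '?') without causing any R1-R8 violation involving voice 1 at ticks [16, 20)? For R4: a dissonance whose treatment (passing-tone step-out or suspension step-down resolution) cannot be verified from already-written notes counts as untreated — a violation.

E4: legal
F4: violates R4
G4: legal
A4: violates R4
B4: violates R2
C5: violates R2
D5: violates R4
E5: violates R2

{E4, G4}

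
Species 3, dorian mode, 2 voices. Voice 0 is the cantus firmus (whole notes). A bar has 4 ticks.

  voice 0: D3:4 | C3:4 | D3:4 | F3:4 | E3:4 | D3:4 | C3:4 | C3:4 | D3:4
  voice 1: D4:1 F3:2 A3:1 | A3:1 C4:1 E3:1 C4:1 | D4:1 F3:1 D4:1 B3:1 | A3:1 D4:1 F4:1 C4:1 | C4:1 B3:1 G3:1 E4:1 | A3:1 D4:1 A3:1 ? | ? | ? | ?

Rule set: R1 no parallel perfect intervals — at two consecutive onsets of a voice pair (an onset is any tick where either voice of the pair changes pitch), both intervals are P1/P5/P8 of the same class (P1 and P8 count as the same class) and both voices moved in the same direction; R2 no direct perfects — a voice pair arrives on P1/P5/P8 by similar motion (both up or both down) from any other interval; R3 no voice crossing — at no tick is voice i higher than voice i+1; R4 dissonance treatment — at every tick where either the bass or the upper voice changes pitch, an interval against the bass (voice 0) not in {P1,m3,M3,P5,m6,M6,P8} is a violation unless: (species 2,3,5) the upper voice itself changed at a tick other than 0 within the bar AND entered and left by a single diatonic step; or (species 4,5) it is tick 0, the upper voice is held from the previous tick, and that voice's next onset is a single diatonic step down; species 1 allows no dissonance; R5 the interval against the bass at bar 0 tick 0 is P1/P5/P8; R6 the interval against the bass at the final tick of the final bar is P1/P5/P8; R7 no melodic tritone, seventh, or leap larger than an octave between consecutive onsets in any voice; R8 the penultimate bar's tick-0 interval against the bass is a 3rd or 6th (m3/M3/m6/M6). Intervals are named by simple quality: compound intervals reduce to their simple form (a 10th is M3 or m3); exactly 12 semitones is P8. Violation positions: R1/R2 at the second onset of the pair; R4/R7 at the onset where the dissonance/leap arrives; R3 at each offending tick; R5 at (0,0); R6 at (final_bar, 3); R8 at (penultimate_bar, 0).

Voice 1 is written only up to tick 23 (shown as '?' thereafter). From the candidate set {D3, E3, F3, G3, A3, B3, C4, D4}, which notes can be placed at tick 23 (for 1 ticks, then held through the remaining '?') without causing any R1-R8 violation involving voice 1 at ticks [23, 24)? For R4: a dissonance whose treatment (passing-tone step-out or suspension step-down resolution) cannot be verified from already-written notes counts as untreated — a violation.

D3: legal
E3: violates R4
F3: legal
G3: violates R4
A3: legal
B3: legal
C4: violates R4
D4: legal

{A3, B3, D3, D4, F3}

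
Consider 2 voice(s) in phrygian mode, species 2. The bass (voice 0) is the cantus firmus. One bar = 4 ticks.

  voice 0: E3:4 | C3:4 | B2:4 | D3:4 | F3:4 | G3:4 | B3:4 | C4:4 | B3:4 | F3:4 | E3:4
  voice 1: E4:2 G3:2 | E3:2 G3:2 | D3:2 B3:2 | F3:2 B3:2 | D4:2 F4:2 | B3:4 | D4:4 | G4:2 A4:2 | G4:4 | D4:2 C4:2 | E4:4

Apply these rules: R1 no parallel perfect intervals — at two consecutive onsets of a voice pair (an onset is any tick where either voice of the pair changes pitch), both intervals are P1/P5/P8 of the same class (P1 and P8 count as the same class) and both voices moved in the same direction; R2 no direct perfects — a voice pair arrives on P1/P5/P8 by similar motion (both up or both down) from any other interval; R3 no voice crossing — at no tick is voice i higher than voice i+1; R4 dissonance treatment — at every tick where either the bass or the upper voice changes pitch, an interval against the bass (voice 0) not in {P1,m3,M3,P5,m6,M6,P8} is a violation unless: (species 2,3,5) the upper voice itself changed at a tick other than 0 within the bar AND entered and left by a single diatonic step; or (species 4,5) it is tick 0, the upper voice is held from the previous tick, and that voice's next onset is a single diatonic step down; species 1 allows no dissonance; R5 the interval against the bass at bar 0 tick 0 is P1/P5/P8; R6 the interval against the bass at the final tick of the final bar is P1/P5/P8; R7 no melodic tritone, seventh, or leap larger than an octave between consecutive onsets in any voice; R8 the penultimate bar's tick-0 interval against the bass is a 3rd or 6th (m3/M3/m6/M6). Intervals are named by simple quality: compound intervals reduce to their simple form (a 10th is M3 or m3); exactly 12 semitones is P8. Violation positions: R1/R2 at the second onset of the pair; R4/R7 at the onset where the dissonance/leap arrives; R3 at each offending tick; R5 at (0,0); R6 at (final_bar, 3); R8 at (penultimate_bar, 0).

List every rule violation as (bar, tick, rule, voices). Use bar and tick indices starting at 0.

bar 0: v0=E3 v1=E4 downbeat P8
bar 1: v0=C3 v1=E3 downbeat M3
bar 2: v0=B2 v1=D3 downbeat m3
bar 3: v0=D3 v1=F3 downbeat m3
bar 4: v0=F3 v1=D4 downbeat M6
bar 5: v0=G3 v1=B3 downbeat M3
bar 6: v0=B3 v1=D4 downbeat m3
bar 7: v0=C4 v1=G4 downbeat P5
bar 8: v0=B3 v1=G4 downbeat m6
bar 9: v0=F3 v1=D4 downbeat M6
bar 10: v0=E3 v1=E4 downbeat P8
  -> R7 @ bar 3 tick 0 v(1,): B3->F3 leap 6st
  -> R7 @ bar 3 tick 2 v(1,): F3->B3 leap 6st
  -> R7 @ bar 5 tick 0 v(1,): F4->B3 leap 6st
  -> R2 @ bar 7 tick 0 v(0, 1): B3/D4 m3 -> C4/G4 P5 similar
  -> R7 @ bar 9 tick 0 v(0,): B3->F3 leap 6st

(3, 0, R7, (1,))
(3, 2, R7, (1,))
(5, 0, R7, (1,))
(7, 0, R2, (0, 1))
(9, 0, R7, (0,))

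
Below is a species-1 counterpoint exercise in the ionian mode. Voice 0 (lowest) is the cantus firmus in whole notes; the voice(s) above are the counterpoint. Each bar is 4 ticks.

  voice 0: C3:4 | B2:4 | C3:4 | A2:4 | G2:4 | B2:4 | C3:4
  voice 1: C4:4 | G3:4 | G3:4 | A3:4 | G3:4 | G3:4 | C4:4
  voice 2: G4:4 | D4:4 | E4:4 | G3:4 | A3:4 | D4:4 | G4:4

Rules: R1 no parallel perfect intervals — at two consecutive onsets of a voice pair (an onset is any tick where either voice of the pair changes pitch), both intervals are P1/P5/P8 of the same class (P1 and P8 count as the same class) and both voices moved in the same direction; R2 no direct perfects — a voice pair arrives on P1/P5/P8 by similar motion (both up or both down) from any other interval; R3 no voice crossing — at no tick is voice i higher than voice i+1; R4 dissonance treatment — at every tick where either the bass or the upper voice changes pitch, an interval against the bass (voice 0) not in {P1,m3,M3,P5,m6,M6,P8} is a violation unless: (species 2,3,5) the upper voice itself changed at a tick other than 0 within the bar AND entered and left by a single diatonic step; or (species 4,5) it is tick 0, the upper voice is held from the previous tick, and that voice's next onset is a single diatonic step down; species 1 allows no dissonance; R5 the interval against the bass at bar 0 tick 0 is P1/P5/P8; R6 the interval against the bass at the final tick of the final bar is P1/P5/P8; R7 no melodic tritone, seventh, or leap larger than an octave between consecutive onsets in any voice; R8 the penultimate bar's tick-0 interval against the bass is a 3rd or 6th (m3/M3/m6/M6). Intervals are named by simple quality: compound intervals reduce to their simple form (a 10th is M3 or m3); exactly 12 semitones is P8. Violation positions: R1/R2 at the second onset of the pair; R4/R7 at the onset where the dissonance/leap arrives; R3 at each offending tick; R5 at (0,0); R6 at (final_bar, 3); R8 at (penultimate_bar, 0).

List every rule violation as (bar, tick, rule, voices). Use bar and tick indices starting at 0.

(1, 0, R1, (1, 2))
(3, 0, R3, (1, 2))
(3, 0, R4, (0, 2))
(3, 1, R3, (1, 2))
(3, 2, R3, (1, 2))
(3, 3, R3, (1, 2))
(4, 0, R1, (0, 1))
(4, 0, R4, (0, 2))
(6, 0, R1, (1, 2))
(6, 0, R2, (0, 1))
(6, 0, R2, (0, 2))

bar 0: v0=C3 v1=C4 v2=G4 downbeat P5
bar 1: v0=B2 v1=G3 v2=D4 downbeat m3
bar 2: v0=C3 v1=G3 v2=E4 downbeat M3
bar 3: v0=A2 v1=A3 v2=G3 downbeat m7
bar 4: v0=G2 v1=G3 v2=A3 downbeat M2
bar 5: v0=B2 v1=G3 v2=D4 downbeat m3
bar 6: v0=C3 v1=C4 v2=G4 downbeat P5
  -> R1 @ bar 1 tick 0 v(1, 2): C4/G4 P5 -> G3/D4 P5 similar
  -> R3 @ bar 3 tick 0 v(1, 2): A3 above G3
  -> R4 @ bar 3 tick 0 v(0, 2): A2/G3 m7 untreated
  -> R3 @ bar 3 tick 1 v(1, 2): A3 above G3
  -> R3 @ bar 3 tick 2 v(1, 2): A3 above G3
  -> R3 @ bar 3 tick 3 v(1, 2): A3 above G3
  -> R1 @ bar 4 tick 0 v(0, 1): A2/A3 P8 -> G2/G3 P8 similar
  -> R4 @ bar 4 tick 0 v(0, 2): G2/A3 M2 untreated
  -> R1 @ bar 6 tick 0 v(1, 2): G3/D4 P5 -> C4/G4 P5 similar
  -> R2 @ bar 6 tick 0 v(0, 1): B2/G3 m6 -> C3/C4 P8 similar
  -> R2 @ bar 6 tick 0 v(0, 2): B2/D4 m3 -> C3/G4 P5 similar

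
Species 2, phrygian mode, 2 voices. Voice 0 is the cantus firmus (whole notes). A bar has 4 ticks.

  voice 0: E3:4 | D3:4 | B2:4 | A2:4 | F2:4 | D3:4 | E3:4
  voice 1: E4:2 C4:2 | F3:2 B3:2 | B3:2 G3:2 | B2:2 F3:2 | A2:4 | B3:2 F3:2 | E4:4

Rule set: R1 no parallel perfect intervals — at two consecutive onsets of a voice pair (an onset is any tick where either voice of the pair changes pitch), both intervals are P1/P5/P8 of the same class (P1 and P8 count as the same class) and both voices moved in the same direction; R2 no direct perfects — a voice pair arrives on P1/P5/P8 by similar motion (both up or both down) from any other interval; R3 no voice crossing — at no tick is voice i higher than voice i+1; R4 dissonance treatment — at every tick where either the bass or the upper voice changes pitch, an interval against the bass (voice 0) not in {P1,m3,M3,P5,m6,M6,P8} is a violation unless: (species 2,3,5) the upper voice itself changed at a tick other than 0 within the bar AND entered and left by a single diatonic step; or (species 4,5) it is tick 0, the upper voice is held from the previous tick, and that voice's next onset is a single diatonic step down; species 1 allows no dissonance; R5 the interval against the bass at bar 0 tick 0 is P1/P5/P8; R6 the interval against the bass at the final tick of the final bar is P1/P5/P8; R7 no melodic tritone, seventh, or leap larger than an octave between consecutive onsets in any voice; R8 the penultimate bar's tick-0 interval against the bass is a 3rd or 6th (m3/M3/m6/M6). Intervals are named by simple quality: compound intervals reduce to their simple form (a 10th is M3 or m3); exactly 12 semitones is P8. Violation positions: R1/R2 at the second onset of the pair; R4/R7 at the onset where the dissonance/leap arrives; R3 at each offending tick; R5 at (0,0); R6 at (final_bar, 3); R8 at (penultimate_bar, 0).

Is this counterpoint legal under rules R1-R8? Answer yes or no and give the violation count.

bar 0: v0=E3 v1=E4 (P8)
bar 1: v0=D3 v1=F3 (m3)
bar 2: v0=B2 v1=B3 (P8)
bar 3: v0=A2 v1=B2 (M2)
bar 4: v0=F2 v1=A2 (M3)
bar 5: v0=D3 v1=B3 (M6)
bar 6: v0=E3 v1=E4 (P8)
  R7 @ bar1.2: F3->B3 leap 6st
  R4 @ bar3.0: A2/B2 M2 untreated
  R7 @ bar3.2: B2->F3 leap 6st
  R7 @ bar5.0: A2->B3 leap 14st
  R7 @ bar5.2: B3->F3 leap 6st
  R2 @ bar6.0: D3/F3 m3 -> E3/E4 P8 similar
  R7 @ bar6.0: F3->E4 leap 11st

No (7 violations)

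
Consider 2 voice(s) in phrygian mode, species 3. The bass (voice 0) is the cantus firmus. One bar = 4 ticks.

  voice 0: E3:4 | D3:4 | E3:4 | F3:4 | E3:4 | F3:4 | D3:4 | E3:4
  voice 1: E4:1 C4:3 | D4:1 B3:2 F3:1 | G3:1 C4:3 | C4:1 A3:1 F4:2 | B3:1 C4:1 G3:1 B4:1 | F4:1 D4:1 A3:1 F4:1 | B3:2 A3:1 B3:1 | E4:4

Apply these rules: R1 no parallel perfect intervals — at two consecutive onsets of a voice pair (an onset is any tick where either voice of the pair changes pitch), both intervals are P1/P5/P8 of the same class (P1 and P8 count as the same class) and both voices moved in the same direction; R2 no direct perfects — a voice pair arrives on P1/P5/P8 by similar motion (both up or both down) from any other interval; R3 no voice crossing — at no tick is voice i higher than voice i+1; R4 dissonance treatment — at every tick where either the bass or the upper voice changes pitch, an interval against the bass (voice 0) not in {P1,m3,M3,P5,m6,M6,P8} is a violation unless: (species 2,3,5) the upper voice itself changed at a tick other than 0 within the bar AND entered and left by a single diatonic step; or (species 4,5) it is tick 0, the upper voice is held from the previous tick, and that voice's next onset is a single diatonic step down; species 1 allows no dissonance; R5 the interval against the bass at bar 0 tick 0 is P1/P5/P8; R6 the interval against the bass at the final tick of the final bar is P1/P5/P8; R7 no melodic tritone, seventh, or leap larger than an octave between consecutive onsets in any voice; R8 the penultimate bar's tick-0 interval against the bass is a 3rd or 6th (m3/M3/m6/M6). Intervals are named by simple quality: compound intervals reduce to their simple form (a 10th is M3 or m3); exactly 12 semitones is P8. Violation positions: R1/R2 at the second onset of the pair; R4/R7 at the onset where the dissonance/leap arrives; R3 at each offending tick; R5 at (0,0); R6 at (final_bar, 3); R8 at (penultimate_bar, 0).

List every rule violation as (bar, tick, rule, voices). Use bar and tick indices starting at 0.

(1, 3, R7, (1,))
(4, 0, R2, (0, 1))
(4, 0, R7, (1,))
(4, 3, R7, (1,))
(5, 0, R7, (1,))
(6, 0, R7, (1,))
(7, 0, R2, (0, 1))

bar 0: v0=E3 v1=E4 downbeat P8
bar 1: v0=D3 v1=D4 downbeat P8
bar 2: v0=E3 v1=G3 downbeat m3
bar 3: v0=F3 v1=C4 downbeat P5
bar 4: v0=E3 v1=B3 downbeat P5
bar 5: v0=F3 v1=F4 downbeat P8
bar 6: v0=D3 v1=B3 downbeat M6
bar 7: v0=E3 v1=E4 downbeat P8
  -> R7 @ bar 1 tick 3 v(1,): B3->F3 leap 6st
  -> R2 @ bar 4 tick 0 v(0, 1): F3/F4 P8 -> E3/B3 P5 similar
  -> R7 @ bar 4 tick 0 v(1,): F4->B3 leap 6st
  -> R7 @ bar 4 tick 3 v(1,): G3->B4 leap 16st
  -> R7 @ bar 5 tick 0 v(1,): B4->F4 leap 6st
  -> R7 @ bar 6 tick 0 v(1,): F4->B3 leap 6st
  -> R2 @ bar 7 tick 0 v(0, 1): D3/B3 M6 -> E3/E4 P8 similar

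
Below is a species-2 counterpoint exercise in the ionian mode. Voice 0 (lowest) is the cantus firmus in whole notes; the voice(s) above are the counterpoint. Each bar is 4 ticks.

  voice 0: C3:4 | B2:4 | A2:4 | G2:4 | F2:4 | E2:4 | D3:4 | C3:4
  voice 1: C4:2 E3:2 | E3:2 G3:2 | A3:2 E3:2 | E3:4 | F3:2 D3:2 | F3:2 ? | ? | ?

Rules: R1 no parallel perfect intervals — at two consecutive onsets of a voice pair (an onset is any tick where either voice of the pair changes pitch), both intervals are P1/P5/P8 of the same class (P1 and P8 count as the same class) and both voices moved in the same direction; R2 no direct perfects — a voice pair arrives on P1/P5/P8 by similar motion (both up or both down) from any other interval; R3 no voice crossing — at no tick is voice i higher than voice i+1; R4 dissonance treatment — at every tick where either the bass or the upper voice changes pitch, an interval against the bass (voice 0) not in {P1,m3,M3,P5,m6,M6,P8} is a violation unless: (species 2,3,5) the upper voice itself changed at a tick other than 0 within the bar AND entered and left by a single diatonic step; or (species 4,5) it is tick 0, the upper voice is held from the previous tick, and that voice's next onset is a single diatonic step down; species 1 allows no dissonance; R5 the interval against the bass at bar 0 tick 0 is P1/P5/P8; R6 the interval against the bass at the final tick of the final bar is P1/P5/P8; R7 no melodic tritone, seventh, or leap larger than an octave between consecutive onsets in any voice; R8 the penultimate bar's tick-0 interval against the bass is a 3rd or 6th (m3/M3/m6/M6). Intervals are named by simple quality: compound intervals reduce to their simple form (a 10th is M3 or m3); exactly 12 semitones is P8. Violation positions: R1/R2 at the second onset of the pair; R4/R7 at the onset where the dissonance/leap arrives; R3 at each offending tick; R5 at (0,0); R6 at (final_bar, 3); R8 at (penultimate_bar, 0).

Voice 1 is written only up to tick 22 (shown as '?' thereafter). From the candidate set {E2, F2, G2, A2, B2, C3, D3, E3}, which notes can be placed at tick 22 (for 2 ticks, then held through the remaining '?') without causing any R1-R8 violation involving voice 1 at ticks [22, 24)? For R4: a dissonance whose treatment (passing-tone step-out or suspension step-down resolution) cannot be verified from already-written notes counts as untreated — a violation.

E2: violates R7
F2: violates R4
G2: violates R7
A2: violates R4
B2: violates R7
C3: legal
D3: violates R4
E3: legal

{C3, E3}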